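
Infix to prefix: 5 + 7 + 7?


left-to-right (same/higher precedence on left): tree is (+ (+ 5 7) 7)
Prefix: + + 5 7 7


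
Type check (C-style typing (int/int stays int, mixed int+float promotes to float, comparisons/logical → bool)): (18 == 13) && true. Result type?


Operand types: bool && bool
Rule: logical operators take bool operands and yield bool
Result type: bool


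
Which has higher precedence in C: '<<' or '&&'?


'<<' is shift (level 8); '&&' is logical AND (level 2)
Higher level binds tighter
'<<' has higher precedence than '&&'


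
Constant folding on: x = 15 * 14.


15 * 14 = 210 at compile time
Optimized: x = 210


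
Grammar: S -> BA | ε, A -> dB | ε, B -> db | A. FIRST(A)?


Per alternative of A: FIRST(dB) = {d}; FIRST(ε) = {ε}
FIRST(A) = {d, ε}


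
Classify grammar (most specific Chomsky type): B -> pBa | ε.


Single nonterminal LHS, but p^n a^n is not regular
Classification: Type 2 (Context-Free)


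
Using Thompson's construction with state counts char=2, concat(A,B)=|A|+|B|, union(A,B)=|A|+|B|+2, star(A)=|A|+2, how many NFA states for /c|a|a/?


Syntax tree has 3 char leaf(s), 2 union(s), 0 star(s)
chars contribute 3×2 = 6; each union adds +2; each star adds +2
Total: 6 + 4 + 0 = 10 states


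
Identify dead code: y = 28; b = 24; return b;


y is assigned but never read
Dead: 'y = 28'


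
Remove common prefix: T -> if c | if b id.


Common prefix: 'if'
Factored: T -> if T', T' -> c | b id


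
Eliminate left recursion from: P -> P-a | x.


Left-recursive alternatives: P-a; non-recursive: x
Introduce P': P -> xP', P' -> -aP' | ε


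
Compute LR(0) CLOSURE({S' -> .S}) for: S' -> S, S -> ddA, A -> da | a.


Start: S' -> .S
For each item with dot before a nonterminal B, add B -> .γ for every B-production
Closure: [S' -> .S, S -> .ddA]


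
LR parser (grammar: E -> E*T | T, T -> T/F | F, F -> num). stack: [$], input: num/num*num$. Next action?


no handle on stack; shift 'num'
Action: shift


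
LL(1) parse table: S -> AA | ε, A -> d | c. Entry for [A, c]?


For [A, c]: 'c' ∈ FIRST(c)
Entry: A -> c


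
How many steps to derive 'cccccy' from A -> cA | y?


Derivation: A => cA => ccA => cccA => ccccA => cccccA => cccccy
Steps: 6


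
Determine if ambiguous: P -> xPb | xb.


balanced x^n…b^n: each string has a unique parse
Unambiguous


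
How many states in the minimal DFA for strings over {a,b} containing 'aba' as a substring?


KMP-style automaton: 3 progress states + 1 absorbing accept = 4
Minimal DFA: 4 states


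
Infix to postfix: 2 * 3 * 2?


Left to right (same or higher precedence on left)
Postfix: 2 3 * 2 *


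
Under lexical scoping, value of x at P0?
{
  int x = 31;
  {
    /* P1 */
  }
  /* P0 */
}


x declared in the same block as P0
x = 31


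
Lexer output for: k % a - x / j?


Scan left to right, longest-match per lexeme
Tokens: ID(k), OP(%), ID(a), OP(-), ID(x), OP(/), ID(j)


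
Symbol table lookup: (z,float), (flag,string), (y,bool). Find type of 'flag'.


Lookup 'flag' → type string


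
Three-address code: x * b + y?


Break into single-operator statements:
t1 = x * b
t2 = t1 + y


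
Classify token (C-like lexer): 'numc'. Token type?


Pattern: letter/underscore followed by alphanumerics, not a keyword
Type: IDENTIFIER


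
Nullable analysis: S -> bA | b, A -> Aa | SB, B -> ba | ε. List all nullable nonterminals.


A nonterminal is nullable iff some alternative derives ε (directly, or every symbol in it is nullable)
Nullable: {B}


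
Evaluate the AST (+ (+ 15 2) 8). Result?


Evaluate inner: (+ 15 2) = 17
Evaluate root: (+ 17 8) = 25
Result: 25


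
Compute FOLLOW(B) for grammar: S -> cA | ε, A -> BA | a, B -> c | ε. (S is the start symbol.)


$ ∈ FOLLOW(S). For each A -> αBβ: add FIRST(β)\{ε} to FOLLOW(B); if β nullable, add FOLLOW(A).
FOLLOW(B) = {a, c}


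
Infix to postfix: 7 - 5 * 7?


* has higher precedence, evaluate 5*7 first
Postfix: 7 5 7 * -


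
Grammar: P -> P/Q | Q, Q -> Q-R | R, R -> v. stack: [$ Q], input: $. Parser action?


lookahead ∉ {-} so Q won't extend; reduce P -> Q
Action: reduce (P -> Q)


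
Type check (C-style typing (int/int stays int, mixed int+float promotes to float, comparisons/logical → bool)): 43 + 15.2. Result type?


Operand types: int + float
Rule: mixed int/float promotes to float; int/int stays int
Result type: float


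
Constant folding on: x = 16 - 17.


16 - 17 = -1 at compile time
Optimized: x = -1


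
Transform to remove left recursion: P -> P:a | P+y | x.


Left-recursive alternatives: P:a, P+y; non-recursive: x
Introduce P': P -> xP', P' -> :aP' | +yP' | ε


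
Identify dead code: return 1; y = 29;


statement follows a return and is unreachable
Dead: 'y = 29'


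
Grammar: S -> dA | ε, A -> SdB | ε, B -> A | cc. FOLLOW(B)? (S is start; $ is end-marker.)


$ ∈ FOLLOW(S). For each A -> αBβ: add FIRST(β)\{ε} to FOLLOW(B); if β nullable, add FOLLOW(A).
FOLLOW(B) = {$, d}


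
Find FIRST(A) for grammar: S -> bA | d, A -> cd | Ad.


Per alternative of A: FIRST(cd) = {c}; FIRST(Ad) = {c}
FIRST(A) = {c}


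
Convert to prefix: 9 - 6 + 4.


left-to-right (same/higher precedence on left): tree is (+ (- 9 6) 4)
Prefix: + - 9 6 4


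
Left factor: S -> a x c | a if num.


Common prefix: 'a'
Factored: S -> a S', S' -> x c | if num


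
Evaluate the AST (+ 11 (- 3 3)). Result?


Evaluate inner: (- 3 3) = 0
Evaluate root: (+ 11 0) = 11
Result: 11


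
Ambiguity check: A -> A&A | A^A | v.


'v&v^v' has two parse trees (no precedence encoded between & and ^)
Ambiguous


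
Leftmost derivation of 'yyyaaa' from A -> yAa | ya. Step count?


Derivation: A => yAa => yyAaa => yyyaaa
Steps: 3


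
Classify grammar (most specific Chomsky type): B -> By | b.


Left-linear: every RHS is a terminal or one nonterminal followed by a terminal
Classification: Type 3 (Regular)


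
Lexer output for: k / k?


Scan left to right, longest-match per lexeme
Tokens: ID(k), OP(/), ID(k)


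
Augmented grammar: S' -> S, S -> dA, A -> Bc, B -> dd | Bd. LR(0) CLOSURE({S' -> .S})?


Start: S' -> .S
For each item with dot before a nonterminal B, add B -> .γ for every B-production
Closure: [S' -> .S, S -> .dA]


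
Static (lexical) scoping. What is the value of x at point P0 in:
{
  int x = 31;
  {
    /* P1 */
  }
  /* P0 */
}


x declared in the same block as P0
x = 31


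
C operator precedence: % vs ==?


'%' is multiplicative (level 10); '==' is equality (level 6)
Higher level binds tighter
'%' has higher precedence than '=='


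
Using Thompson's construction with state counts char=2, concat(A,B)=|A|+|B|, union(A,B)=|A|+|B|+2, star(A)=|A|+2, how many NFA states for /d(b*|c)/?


Syntax tree has 3 char leaf(s), 1 union(s), 1 star(s)
chars contribute 3×2 = 6; each union adds +2; each star adds +2
Total: 6 + 2 + 2 = 10 states


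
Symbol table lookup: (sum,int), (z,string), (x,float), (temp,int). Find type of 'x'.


Lookup 'x' → type float


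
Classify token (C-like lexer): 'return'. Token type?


Pattern: reserved word
Type: KEYWORD


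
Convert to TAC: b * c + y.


Break into single-operator statements:
t1 = b * c
t2 = t1 + y


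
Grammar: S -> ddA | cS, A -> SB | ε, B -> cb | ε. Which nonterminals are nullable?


A nonterminal is nullable iff some alternative derives ε (directly, or every symbol in it is nullable)
Nullable: {A, B}


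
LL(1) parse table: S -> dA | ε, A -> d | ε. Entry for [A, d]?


For [A, d]: 'd' ∈ FIRST(d)
Entry: A -> d


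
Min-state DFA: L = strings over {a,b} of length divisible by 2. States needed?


Track length mod 2: states 0..1, accept at 0
Minimal DFA: 2 states


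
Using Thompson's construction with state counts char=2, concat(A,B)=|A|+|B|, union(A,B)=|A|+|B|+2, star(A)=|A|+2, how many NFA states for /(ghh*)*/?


Syntax tree has 3 char leaf(s), 0 union(s), 2 star(s)
chars contribute 3×2 = 6; each union adds +2; each star adds +2
Total: 6 + 0 + 4 = 10 states


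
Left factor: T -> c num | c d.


Common prefix: 'c'
Factored: T -> c T', T' -> num | d


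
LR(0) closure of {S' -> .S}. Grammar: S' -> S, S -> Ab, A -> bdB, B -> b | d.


Start: S' -> .S
For each item with dot before a nonterminal B, add B -> .γ for every B-production
Closure: [S' -> .S, S -> .Ab, A -> .bdB]


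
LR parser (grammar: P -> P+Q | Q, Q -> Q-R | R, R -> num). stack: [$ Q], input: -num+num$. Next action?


shift '-' to continue Q -> Q-R
Action: shift


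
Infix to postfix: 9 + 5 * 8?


* has higher precedence, evaluate 5*8 first
Postfix: 9 5 8 * +


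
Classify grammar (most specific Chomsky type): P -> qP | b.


Right-linear: every RHS is a terminal or a terminal followed by one nonterminal
Classification: Type 3 (Regular)


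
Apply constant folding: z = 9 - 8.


9 - 8 = 1 at compile time
Optimized: z = 1


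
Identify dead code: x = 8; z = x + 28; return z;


x is read by z's definition; z is returned
No dead code


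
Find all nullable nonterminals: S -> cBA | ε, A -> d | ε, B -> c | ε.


A nonterminal is nullable iff some alternative derives ε (directly, or every symbol in it is nullable)
Nullable: {A, B, S}


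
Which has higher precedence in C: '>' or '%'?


'%' is multiplicative (level 10); '>' is relational (level 7)
Higher level binds tighter
'%' has higher precedence than '>'


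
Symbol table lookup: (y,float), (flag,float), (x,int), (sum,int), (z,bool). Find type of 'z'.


Lookup 'z' → type bool


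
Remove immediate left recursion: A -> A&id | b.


Left-recursive alternatives: A&id; non-recursive: b
Introduce A': A -> bA', A' -> &idA' | ε


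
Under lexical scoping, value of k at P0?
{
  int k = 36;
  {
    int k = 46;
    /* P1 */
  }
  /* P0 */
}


k declared in the same block as P0
k = 36


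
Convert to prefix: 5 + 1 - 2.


left-to-right (same/higher precedence on left): tree is (- (+ 5 1) 2)
Prefix: - + 5 1 2


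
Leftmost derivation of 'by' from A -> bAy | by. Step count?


Derivation: A => by
Steps: 1


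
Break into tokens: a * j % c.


Scan left to right, longest-match per lexeme
Tokens: ID(a), OP(*), ID(j), OP(%), ID(c)


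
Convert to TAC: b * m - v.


Break into single-operator statements:
t1 = b * m
t2 = t1 - v


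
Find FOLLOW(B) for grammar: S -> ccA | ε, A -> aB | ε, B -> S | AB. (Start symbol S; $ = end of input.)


$ ∈ FOLLOW(S). For each A -> αBβ: add FIRST(β)\{ε} to FOLLOW(B); if β nullable, add FOLLOW(A).
FOLLOW(B) = {$, a, c}


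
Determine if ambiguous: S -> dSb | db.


balanced d^n…b^n: each string has a unique parse
Unambiguous


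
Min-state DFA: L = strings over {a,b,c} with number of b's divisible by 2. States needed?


Track (count of b) mod 2: states 0..1, accept at 0
Minimal DFA: 2 states


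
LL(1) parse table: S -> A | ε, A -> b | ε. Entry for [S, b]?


For [S, b]: 'b' ∈ FIRST(A)
Entry: S -> A


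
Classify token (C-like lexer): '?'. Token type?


Pattern: operator symbol
Type: OPERATOR


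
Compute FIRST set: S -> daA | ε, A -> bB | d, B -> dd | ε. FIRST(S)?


Per alternative of S: FIRST(daA) = {d}; FIRST(ε) = {ε}
FIRST(S) = {d, ε}


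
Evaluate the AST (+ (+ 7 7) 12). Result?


Evaluate inner: (+ 7 7) = 14
Evaluate root: (+ 14 12) = 26
Result: 26


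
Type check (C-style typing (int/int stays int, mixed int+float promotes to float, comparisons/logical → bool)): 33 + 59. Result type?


Operand types: int + int
Rule: mixed int/float promotes to float; int/int stays int
Result type: int


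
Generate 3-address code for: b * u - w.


Break into single-operator statements:
t1 = b * u
t2 = t1 - w


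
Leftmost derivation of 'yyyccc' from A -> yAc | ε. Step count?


Derivation: A => yAc => yyAcc => yyyAccc => yyyccc
Steps: 4


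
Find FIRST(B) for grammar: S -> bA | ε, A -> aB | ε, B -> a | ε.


Per alternative of B: FIRST(a) = {a}; FIRST(ε) = {ε}
FIRST(B) = {a, ε}


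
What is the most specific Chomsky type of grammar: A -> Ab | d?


Left-linear: every RHS is a terminal or one nonterminal followed by a terminal
Classification: Type 3 (Regular)


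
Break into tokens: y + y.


Scan left to right, longest-match per lexeme
Tokens: ID(y), OP(+), ID(y)


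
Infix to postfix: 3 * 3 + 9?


Left to right (same or higher precedence on left)
Postfix: 3 3 * 9 +


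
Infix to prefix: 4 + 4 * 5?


'*' binds tighter: tree is (+ 4 (* 4 5))
Prefix: + 4 * 4 5


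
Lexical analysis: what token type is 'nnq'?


Pattern: letter/underscore followed by alphanumerics, not a keyword
Type: IDENTIFIER


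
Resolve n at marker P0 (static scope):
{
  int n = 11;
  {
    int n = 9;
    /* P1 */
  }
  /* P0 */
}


n declared in the same block as P0
n = 11


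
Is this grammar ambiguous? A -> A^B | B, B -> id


precedence layered via separate nonterminal B: deterministic
Unambiguous


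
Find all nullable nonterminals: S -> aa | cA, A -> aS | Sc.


A nonterminal is nullable iff some alternative derives ε (directly, or every symbol in it is nullable)
Nullable: {}


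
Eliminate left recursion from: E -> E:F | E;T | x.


Left-recursive alternatives: E:F, E;T; non-recursive: x
Introduce E': E -> xE', E' -> :FE' | ;TE' | ε


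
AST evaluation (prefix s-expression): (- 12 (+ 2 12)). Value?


Evaluate inner: (+ 2 12) = 14
Evaluate root: (- 12 14) = -2
Result: -2


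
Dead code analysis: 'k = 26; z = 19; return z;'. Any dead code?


k is assigned but never read
Dead: 'k = 26'


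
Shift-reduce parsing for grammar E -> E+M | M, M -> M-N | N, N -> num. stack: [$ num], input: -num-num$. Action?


'num' on top is the handle for N -> num
Action: reduce (N -> num)


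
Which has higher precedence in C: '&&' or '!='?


'!=' is equality (level 6); '&&' is logical AND (level 2)
Higher level binds tighter
'!=' has higher precedence than '&&'


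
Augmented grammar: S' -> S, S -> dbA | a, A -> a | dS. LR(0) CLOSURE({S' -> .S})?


Start: S' -> .S
For each item with dot before a nonterminal B, add B -> .γ for every B-production
Closure: [S' -> .S, S -> .dbA, S -> .a]


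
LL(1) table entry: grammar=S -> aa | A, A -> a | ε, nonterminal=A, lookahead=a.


For [A, a]: 'a' ∈ FIRST(a)
Entry: A -> a


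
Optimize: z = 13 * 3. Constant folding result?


13 * 3 = 39 at compile time
Optimized: z = 39


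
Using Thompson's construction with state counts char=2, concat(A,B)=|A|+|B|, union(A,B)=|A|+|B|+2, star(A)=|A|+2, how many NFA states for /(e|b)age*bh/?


Syntax tree has 7 char leaf(s), 1 union(s), 1 star(s)
chars contribute 7×2 = 14; each union adds +2; each star adds +2
Total: 14 + 2 + 2 = 18 states


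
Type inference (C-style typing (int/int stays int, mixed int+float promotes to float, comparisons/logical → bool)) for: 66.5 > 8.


Operand types: float > int
Rule: comparison yields bool
Result type: bool


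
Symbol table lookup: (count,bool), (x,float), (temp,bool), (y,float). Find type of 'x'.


Lookup 'x' → type float


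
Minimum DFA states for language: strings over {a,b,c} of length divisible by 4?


Track length mod 4: states 0..3, accept at 0
Minimal DFA: 4 states


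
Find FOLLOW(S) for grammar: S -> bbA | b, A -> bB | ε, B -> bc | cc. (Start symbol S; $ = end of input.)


$ ∈ FOLLOW(S). For each A -> αBβ: add FIRST(β)\{ε} to FOLLOW(B); if β nullable, add FOLLOW(A).
FOLLOW(S) = {$}


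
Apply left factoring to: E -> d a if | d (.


Common prefix: 'd'
Factored: E -> d E', E' -> a if | (


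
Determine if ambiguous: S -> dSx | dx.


balanced d^n…x^n: each string has a unique parse
Unambiguous


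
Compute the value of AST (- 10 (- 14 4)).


Evaluate inner: (- 14 4) = 10
Evaluate root: (- 10 10) = 0
Result: 0


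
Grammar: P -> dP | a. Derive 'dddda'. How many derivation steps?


Derivation: P => dP => ddP => dddP => ddddP => dddda
Steps: 5


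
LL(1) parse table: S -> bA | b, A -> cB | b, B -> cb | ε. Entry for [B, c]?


For [B, c]: 'c' ∈ FIRST(cb)
Entry: B -> cb


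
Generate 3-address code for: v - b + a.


Break into single-operator statements:
t1 = v - b
t2 = t1 + a


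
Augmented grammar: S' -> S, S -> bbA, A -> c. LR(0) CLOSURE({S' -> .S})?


Start: S' -> .S
For each item with dot before a nonterminal B, add B -> .γ for every B-production
Closure: [S' -> .S, S -> .bbA]


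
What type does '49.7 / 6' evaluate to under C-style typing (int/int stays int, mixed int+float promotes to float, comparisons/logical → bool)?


Operand types: float / int
Rule: mixed int/float promotes to float; int/int stays int
Result type: float


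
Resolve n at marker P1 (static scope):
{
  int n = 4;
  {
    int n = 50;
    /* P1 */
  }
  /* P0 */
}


n declared in the same block as P1
n = 50


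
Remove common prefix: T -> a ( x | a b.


Common prefix: 'a'
Factored: T -> a T', T' -> ( x | b


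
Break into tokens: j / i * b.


Scan left to right, longest-match per lexeme
Tokens: ID(j), OP(/), ID(i), OP(*), ID(b)


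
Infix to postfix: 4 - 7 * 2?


* has higher precedence, evaluate 7*2 first
Postfix: 4 7 2 * -


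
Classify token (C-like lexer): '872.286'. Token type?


Pattern: digits with a decimal point
Type: FLOAT_LITERAL


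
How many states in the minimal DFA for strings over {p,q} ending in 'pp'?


Track the longest suffix of input matching a prefix of 'pp': 3 classes (prefixes of length 0..2)
Minimal DFA: 3 states


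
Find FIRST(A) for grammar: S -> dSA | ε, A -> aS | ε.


Per alternative of A: FIRST(aS) = {a}; FIRST(ε) = {ε}
FIRST(A) = {a, ε}


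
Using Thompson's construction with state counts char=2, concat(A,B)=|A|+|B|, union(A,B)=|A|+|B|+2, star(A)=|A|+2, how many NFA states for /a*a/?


Syntax tree has 2 char leaf(s), 0 union(s), 1 star(s)
chars contribute 2×2 = 4; each union adds +2; each star adds +2
Total: 4 + 0 + 2 = 6 states


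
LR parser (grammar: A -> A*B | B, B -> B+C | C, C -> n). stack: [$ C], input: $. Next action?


'C' (not preceded by B+) is the handle for B -> C
Action: reduce (B -> C)


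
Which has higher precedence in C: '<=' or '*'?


'*' is multiplicative (level 10); '<=' is relational (level 7)
Higher level binds tighter
'*' has higher precedence than '<='


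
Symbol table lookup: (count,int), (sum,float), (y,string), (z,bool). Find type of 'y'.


Lookup 'y' → type string


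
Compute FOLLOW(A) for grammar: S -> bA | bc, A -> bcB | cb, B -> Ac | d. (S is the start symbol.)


$ ∈ FOLLOW(S). For each A -> αBβ: add FIRST(β)\{ε} to FOLLOW(B); if β nullable, add FOLLOW(A).
FOLLOW(A) = {$, c}


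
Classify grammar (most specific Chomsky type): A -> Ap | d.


Left-linear: every RHS is a terminal or one nonterminal followed by a terminal
Classification: Type 3 (Regular)


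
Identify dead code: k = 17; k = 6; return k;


first assignment to k is overwritten before any read
Dead: 'k = 17'


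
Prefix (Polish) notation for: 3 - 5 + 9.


left-to-right (same/higher precedence on left): tree is (+ (- 3 5) 9)
Prefix: + - 3 5 9


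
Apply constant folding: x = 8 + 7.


8 + 7 = 15 at compile time
Optimized: x = 15


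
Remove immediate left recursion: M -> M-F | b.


Left-recursive alternatives: M-F; non-recursive: b
Introduce M': M -> bM', M' -> -FM' | ε


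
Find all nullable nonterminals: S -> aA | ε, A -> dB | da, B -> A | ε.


A nonterminal is nullable iff some alternative derives ε (directly, or every symbol in it is nullable)
Nullable: {B, S}


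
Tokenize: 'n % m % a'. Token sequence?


Scan left to right, longest-match per lexeme
Tokens: ID(n), OP(%), ID(m), OP(%), ID(a)


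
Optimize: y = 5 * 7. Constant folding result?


5 * 7 = 35 at compile time
Optimized: y = 35


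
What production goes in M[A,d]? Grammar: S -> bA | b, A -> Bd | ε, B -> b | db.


For [A, d]: 'd' ∈ FIRST(Bd)
Entry: A -> Bd


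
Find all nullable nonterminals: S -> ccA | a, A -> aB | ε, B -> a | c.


A nonterminal is nullable iff some alternative derives ε (directly, or every symbol in it is nullable)
Nullable: {A}


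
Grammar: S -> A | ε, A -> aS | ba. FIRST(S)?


Per alternative of S: FIRST(A) = {a, b}; FIRST(ε) = {ε}
FIRST(S) = {a, b, ε}


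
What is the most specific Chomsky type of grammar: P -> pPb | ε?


Single nonterminal LHS, but p^n b^n is not regular
Classification: Type 2 (Context-Free)


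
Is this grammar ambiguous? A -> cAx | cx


balanced c^n…x^n: each string has a unique parse
Unambiguous


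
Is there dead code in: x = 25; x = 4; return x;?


first assignment to x is overwritten before any read
Dead: 'x = 25'


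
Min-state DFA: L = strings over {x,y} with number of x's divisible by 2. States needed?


Track (count of x) mod 2: states 0..1, accept at 0
Minimal DFA: 2 states


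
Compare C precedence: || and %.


'%' is multiplicative (level 10); '||' is logical OR (level 1)
Higher level binds tighter
'%' has higher precedence than '||'


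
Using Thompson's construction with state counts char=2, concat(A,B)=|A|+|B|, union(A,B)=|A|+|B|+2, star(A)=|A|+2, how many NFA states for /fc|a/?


Syntax tree has 3 char leaf(s), 1 union(s), 0 star(s)
chars contribute 3×2 = 6; each union adds +2; each star adds +2
Total: 6 + 2 + 0 = 8 states


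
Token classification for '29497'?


Pattern: digits only
Type: INTEGER_LITERAL


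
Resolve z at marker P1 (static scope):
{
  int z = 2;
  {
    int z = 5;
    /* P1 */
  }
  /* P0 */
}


z declared in the same block as P1
z = 5


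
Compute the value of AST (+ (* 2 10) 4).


Evaluate inner: (* 2 10) = 20
Evaluate root: (+ 20 4) = 24
Result: 24


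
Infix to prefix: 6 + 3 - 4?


left-to-right (same/higher precedence on left): tree is (- (+ 6 3) 4)
Prefix: - + 6 3 4


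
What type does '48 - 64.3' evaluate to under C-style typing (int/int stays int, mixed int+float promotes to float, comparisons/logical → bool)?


Operand types: int - float
Rule: mixed int/float promotes to float; int/int stays int
Result type: float


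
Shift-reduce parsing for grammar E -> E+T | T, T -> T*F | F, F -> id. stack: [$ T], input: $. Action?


lookahead ∉ {*} so T won't extend; reduce E -> T
Action: reduce (E -> T)


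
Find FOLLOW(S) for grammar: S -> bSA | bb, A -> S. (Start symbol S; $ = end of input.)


$ ∈ FOLLOW(S). For each A -> αBβ: add FIRST(β)\{ε} to FOLLOW(B); if β nullable, add FOLLOW(A).
FOLLOW(S) = {$, b}


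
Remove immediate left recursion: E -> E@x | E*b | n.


Left-recursive alternatives: E@x, E*b; non-recursive: n
Introduce E': E -> nE', E' -> @xE' | *bE' | ε


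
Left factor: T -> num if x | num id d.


Common prefix: 'num'
Factored: T -> num T', T' -> if x | id d


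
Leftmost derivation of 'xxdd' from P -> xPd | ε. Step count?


Derivation: P => xPd => xxPdd => xxdd
Steps: 3


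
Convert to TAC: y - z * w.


Break into single-operator statements:
t1 = z * w
t2 = y - t1


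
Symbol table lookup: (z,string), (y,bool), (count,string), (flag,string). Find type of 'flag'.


Lookup 'flag' → type string


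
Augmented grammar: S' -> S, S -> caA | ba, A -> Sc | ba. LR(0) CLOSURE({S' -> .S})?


Start: S' -> .S
For each item with dot before a nonterminal B, add B -> .γ for every B-production
Closure: [S' -> .S, S -> .caA, S -> .ba]


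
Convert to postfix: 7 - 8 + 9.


Left to right (same or higher precedence on left)
Postfix: 7 8 - 9 +


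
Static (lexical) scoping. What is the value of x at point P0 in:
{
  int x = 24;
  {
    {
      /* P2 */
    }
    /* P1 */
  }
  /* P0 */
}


x declared in the same block as P0
x = 24


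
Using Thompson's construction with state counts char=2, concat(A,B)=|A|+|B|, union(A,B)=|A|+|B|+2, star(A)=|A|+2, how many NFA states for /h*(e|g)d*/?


Syntax tree has 4 char leaf(s), 1 union(s), 2 star(s)
chars contribute 4×2 = 8; each union adds +2; each star adds +2
Total: 8 + 2 + 4 = 14 states


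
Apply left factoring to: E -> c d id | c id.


Common prefix: 'c'
Factored: E -> c E', E' -> d id | id


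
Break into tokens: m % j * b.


Scan left to right, longest-match per lexeme
Tokens: ID(m), OP(%), ID(j), OP(*), ID(b)


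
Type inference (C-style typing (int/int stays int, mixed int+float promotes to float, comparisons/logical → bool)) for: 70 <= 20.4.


Operand types: int <= float
Rule: comparison yields bool
Result type: bool


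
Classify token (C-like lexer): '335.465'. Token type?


Pattern: digits with a decimal point
Type: FLOAT_LITERAL


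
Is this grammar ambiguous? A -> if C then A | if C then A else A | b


dangling else: 'if C then if C then b else b' parses two ways
Ambiguous


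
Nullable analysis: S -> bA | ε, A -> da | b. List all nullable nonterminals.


A nonterminal is nullable iff some alternative derives ε (directly, or every symbol in it is nullable)
Nullable: {S}


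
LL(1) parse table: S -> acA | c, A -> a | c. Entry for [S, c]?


For [S, c]: 'c' ∈ FIRST(c)
Entry: S -> c


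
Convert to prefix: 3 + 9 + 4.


left-to-right (same/higher precedence on left): tree is (+ (+ 3 9) 4)
Prefix: + + 3 9 4


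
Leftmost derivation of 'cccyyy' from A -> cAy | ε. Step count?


Derivation: A => cAy => ccAyy => cccAyyy => cccyyy
Steps: 4


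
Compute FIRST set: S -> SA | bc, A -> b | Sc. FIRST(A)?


Per alternative of A: FIRST(b) = {b}; FIRST(Sc) = {b}
FIRST(A) = {b}


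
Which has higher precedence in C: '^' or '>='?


'>=' is relational (level 7); '^' is bitwise XOR (level 4)
Higher level binds tighter
'>=' has higher precedence than '^'


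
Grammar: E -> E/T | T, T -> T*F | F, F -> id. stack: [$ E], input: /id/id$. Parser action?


shift '/' to continue E -> E/T
Action: shift


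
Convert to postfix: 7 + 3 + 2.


Left to right (same or higher precedence on left)
Postfix: 7 3 + 2 +


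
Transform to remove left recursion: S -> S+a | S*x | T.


Left-recursive alternatives: S+a, S*x; non-recursive: T
Introduce S': S -> TS', S' -> +aS' | *xS' | ε


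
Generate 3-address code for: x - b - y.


Break into single-operator statements:
t1 = x - b
t2 = t1 - y


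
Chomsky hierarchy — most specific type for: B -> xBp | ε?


Single nonterminal LHS, but x^n p^n is not regular
Classification: Type 2 (Context-Free)


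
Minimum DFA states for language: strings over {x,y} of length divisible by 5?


Track length mod 5: states 0..4, accept at 0
Minimal DFA: 5 states


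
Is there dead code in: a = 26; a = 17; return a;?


first assignment to a is overwritten before any read
Dead: 'a = 26'


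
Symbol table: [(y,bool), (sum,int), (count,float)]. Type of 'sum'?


Lookup 'sum' → type int


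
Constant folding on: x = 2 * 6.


2 * 6 = 12 at compile time
Optimized: x = 12


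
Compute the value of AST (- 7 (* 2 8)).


Evaluate inner: (* 2 8) = 16
Evaluate root: (- 7 16) = -9
Result: -9


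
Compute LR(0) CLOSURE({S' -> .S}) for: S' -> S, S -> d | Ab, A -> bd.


Start: S' -> .S
For each item with dot before a nonterminal B, add B -> .γ for every B-production
Closure: [S' -> .S, S -> .d, S -> .Ab, A -> .bd]


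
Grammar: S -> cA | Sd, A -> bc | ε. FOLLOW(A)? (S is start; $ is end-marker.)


$ ∈ FOLLOW(S). For each A -> αBβ: add FIRST(β)\{ε} to FOLLOW(B); if β nullable, add FOLLOW(A).
FOLLOW(A) = {$, d}


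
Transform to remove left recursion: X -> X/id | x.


Left-recursive alternatives: X/id; non-recursive: x
Introduce X': X -> xX', X' -> /idX' | ε


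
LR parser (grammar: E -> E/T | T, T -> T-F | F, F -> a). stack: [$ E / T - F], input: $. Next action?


handle 'T-F' on top
Action: reduce (T -> T-F)


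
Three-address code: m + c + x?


Break into single-operator statements:
t1 = m + c
t2 = t1 + x


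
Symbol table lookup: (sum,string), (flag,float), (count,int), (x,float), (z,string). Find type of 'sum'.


Lookup 'sum' → type string


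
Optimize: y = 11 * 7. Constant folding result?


11 * 7 = 77 at compile time
Optimized: y = 77


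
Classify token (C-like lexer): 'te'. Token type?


Pattern: letter/underscore followed by alphanumerics, not a keyword
Type: IDENTIFIER


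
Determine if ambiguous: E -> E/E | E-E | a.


'a/a-a' has two parse trees (no precedence encoded between / and -)
Ambiguous


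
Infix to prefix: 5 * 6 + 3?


left-to-right (same/higher precedence on left): tree is (+ (* 5 6) 3)
Prefix: + * 5 6 3


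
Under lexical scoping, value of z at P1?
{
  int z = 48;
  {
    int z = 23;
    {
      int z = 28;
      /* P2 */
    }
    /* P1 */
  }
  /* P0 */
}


z declared in the same block as P1
z = 23


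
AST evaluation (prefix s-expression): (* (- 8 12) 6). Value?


Evaluate inner: (- 8 12) = -4
Evaluate root: (* -4 6) = -24
Result: -24


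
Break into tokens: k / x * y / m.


Scan left to right, longest-match per lexeme
Tokens: ID(k), OP(/), ID(x), OP(*), ID(y), OP(/), ID(m)


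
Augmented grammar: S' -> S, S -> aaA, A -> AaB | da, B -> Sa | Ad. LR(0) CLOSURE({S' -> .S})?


Start: S' -> .S
For each item with dot before a nonterminal B, add B -> .γ for every B-production
Closure: [S' -> .S, S -> .aaA]


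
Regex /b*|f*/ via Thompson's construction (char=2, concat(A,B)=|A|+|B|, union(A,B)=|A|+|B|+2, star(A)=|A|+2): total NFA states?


Syntax tree has 2 char leaf(s), 1 union(s), 2 star(s)
chars contribute 2×2 = 4; each union adds +2; each star adds +2
Total: 4 + 2 + 4 = 10 states


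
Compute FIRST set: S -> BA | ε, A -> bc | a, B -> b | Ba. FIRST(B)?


Per alternative of B: FIRST(b) = {b}; FIRST(Ba) = {b}
FIRST(B) = {b}


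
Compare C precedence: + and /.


'/' is multiplicative (level 10); '+' is additive (level 9)
Higher level binds tighter
'/' has higher precedence than '+'


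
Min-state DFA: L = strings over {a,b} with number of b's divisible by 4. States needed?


Track (count of b) mod 4: states 0..3, accept at 0
Minimal DFA: 4 states


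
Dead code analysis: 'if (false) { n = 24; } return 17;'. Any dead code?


condition is constant false, so the whole block is unreachable
Dead: 'if (false) { n = 24; }'


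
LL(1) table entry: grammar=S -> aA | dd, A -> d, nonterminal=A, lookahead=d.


For [A, d]: 'd' ∈ FIRST(d)
Entry: A -> d


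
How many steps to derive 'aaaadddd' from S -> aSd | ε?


Derivation: S => aSd => aaSdd => aaaSddd => aaaaSdddd => aaaadddd
Steps: 5


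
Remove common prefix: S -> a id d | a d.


Common prefix: 'a'
Factored: S -> a S', S' -> id d | d


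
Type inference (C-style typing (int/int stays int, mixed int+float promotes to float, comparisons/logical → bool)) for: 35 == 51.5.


Operand types: int == float
Rule: comparison yields bool
Result type: bool


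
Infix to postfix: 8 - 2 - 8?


Left to right (same or higher precedence on left)
Postfix: 8 2 - 8 -


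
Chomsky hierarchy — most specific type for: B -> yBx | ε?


Single nonterminal LHS, but y^n x^n is not regular
Classification: Type 2 (Context-Free)


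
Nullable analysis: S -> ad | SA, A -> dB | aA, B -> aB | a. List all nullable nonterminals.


A nonterminal is nullable iff some alternative derives ε (directly, or every symbol in it is nullable)
Nullable: {}


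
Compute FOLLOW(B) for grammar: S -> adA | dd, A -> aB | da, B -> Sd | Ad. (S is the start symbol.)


$ ∈ FOLLOW(S). For each A -> αBβ: add FIRST(β)\{ε} to FOLLOW(B); if β nullable, add FOLLOW(A).
FOLLOW(B) = {$, d}


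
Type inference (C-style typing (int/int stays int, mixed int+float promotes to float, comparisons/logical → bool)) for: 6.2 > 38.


Operand types: float > int
Rule: comparison yields bool
Result type: bool


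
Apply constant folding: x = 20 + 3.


20 + 3 = 23 at compile time
Optimized: x = 23


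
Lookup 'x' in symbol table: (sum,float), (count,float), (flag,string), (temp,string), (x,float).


Lookup 'x' → type float


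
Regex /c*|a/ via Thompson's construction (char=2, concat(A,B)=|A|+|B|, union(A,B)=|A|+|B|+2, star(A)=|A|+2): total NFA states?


Syntax tree has 2 char leaf(s), 1 union(s), 1 star(s)
chars contribute 2×2 = 4; each union adds +2; each star adds +2
Total: 4 + 2 + 2 = 8 states


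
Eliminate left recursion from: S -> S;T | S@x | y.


Left-recursive alternatives: S;T, S@x; non-recursive: y
Introduce S': S -> yS', S' -> ;TS' | @xS' | ε


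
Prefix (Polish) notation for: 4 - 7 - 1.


left-to-right (same/higher precedence on left): tree is (- (- 4 7) 1)
Prefix: - - 4 7 1


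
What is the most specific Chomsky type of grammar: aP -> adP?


LHS has context (more than one symbol) and |LHS| ≤ |RHS|
Classification: Type 1 (Context-Sensitive)


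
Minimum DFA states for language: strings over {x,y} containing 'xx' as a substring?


KMP-style automaton: 2 progress states + 1 absorbing accept = 3
Minimal DFA: 3 states


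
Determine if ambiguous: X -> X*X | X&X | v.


'v*v&v' has two parse trees (no precedence encoded between * and &)
Ambiguous


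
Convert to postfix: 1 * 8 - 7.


Left to right (same or higher precedence on left)
Postfix: 1 8 * 7 -


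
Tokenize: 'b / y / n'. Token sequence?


Scan left to right, longest-match per lexeme
Tokens: ID(b), OP(/), ID(y), OP(/), ID(n)


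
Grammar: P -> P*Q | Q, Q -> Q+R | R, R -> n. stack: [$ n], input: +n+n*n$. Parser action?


'n' on top is the handle for R -> n
Action: reduce (R -> n)


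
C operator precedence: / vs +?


'/' is multiplicative (level 10); '+' is additive (level 9)
Higher level binds tighter
'/' has higher precedence than '+'


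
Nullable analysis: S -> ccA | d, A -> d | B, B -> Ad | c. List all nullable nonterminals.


A nonterminal is nullable iff some alternative derives ε (directly, or every symbol in it is nullable)
Nullable: {}


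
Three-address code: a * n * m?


Break into single-operator statements:
t1 = a * n
t2 = t1 * m


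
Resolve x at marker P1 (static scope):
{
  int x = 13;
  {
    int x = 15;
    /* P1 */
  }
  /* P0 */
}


x declared in the same block as P1
x = 15


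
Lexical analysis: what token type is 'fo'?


Pattern: letter/underscore followed by alphanumerics, not a keyword
Type: IDENTIFIER


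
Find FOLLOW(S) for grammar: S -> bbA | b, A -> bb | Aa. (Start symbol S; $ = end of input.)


$ ∈ FOLLOW(S). For each A -> αBβ: add FIRST(β)\{ε} to FOLLOW(B); if β nullable, add FOLLOW(A).
FOLLOW(S) = {$}


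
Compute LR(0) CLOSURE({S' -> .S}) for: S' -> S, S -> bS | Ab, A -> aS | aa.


Start: S' -> .S
For each item with dot before a nonterminal B, add B -> .γ for every B-production
Closure: [S' -> .S, S -> .bS, S -> .Ab, A -> .aS, A -> .aa]


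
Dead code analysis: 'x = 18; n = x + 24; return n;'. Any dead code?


x is read by n's definition; n is returned
No dead code


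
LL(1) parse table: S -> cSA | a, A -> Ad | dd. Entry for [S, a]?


For [S, a]: 'a' ∈ FIRST(a)
Entry: S -> a


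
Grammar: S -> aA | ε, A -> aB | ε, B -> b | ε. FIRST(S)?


Per alternative of S: FIRST(aA) = {a}; FIRST(ε) = {ε}
FIRST(S) = {a, ε}


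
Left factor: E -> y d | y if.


Common prefix: 'y'
Factored: E -> y E', E' -> d | if


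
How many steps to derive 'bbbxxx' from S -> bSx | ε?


Derivation: S => bSx => bbSxx => bbbSxxx => bbbxxx
Steps: 4


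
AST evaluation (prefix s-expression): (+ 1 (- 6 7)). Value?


Evaluate inner: (- 6 7) = -1
Evaluate root: (+ 1 -1) = 0
Result: 0


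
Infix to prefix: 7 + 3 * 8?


'*' binds tighter: tree is (+ 7 (* 3 8))
Prefix: + 7 * 3 8


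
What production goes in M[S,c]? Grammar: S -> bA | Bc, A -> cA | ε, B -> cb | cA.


For [S, c]: 'c' ∈ FIRST(Bc)
Entry: S -> Bc


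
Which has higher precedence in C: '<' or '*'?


'*' is multiplicative (level 10); '<' is relational (level 7)
Higher level binds tighter
'*' has higher precedence than '<'


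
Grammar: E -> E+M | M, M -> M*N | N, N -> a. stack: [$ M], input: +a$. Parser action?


lookahead ∉ {*} so M won't extend; reduce E -> M
Action: reduce (E -> M)


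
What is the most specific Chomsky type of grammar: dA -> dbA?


LHS has context (more than one symbol) and |LHS| ≤ |RHS|
Classification: Type 1 (Context-Sensitive)


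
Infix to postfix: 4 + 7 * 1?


* has higher precedence, evaluate 7*1 first
Postfix: 4 7 1 * +


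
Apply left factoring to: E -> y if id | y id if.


Common prefix: 'y'
Factored: E -> y E', E' -> if id | id if


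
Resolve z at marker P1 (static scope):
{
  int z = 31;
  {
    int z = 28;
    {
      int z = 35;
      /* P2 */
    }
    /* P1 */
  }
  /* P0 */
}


z declared in the same block as P1
z = 28


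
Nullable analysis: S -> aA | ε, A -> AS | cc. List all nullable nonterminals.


A nonterminal is nullable iff some alternative derives ε (directly, or every symbol in it is nullable)
Nullable: {S}


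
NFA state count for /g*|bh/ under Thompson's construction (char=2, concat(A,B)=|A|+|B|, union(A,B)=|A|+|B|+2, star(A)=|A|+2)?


Syntax tree has 3 char leaf(s), 1 union(s), 1 star(s)
chars contribute 3×2 = 6; each union adds +2; each star adds +2
Total: 6 + 2 + 2 = 10 states


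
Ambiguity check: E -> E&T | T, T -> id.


precedence layered via separate nonterminal T: deterministic
Unambiguous


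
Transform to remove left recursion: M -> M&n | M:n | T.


Left-recursive alternatives: M&n, M:n; non-recursive: T
Introduce M': M -> TM', M' -> &nM' | :nM' | ε


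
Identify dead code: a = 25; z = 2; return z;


a is assigned but never read
Dead: 'a = 25'


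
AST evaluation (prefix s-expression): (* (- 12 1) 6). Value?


Evaluate inner: (- 12 1) = 11
Evaluate root: (* 11 6) = 66
Result: 66


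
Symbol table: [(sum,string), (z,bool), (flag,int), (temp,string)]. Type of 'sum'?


Lookup 'sum' → type string


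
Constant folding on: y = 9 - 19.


9 - 19 = -10 at compile time
Optimized: y = -10


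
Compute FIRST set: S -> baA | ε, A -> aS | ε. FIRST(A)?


Per alternative of A: FIRST(aS) = {a}; FIRST(ε) = {ε}
FIRST(A) = {a, ε}


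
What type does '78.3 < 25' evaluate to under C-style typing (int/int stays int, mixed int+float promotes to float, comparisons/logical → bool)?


Operand types: float < int
Rule: comparison yields bool
Result type: bool


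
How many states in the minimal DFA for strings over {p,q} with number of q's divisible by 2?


Track (count of q) mod 2: states 0..1, accept at 0
Minimal DFA: 2 states


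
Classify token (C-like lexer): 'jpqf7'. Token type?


Pattern: letter/underscore followed by alphanumerics, not a keyword
Type: IDENTIFIER


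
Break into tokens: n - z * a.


Scan left to right, longest-match per lexeme
Tokens: ID(n), OP(-), ID(z), OP(*), ID(a)


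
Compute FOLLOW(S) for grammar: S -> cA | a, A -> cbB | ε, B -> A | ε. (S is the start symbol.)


$ ∈ FOLLOW(S). For each A -> αBβ: add FIRST(β)\{ε} to FOLLOW(B); if β nullable, add FOLLOW(A).
FOLLOW(S) = {$}
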